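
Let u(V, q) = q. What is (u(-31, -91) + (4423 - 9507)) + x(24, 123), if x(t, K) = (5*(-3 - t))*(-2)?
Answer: -4905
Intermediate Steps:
x(t, K) = 30 + 10*t (x(t, K) = (-15 - 5*t)*(-2) = 30 + 10*t)
(u(-31, -91) + (4423 - 9507)) + x(24, 123) = (-91 + (4423 - 9507)) + (30 + 10*24) = (-91 - 5084) + (30 + 240) = -5175 + 270 = -4905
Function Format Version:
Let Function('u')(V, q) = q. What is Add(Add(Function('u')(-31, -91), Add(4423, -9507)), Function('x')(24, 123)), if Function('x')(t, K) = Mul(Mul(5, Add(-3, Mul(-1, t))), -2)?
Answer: -4905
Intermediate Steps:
Function('x')(t, K) = Add(30, Mul(10, t)) (Function('x')(t, K) = Mul(Add(-15, Mul(-5, t)), -2) = Add(30, Mul(10, t)))
Add(Add(Function('u')(-31, -91), Add(4423, -9507)), Function('x')(24, 123)) = Add(Add(-91, Add(4423, -9507)), Add(30, Mul(10, 24))) = Add(Add(-91, -5084), Add(30, 240)) = Add(-5175, 270) = -4905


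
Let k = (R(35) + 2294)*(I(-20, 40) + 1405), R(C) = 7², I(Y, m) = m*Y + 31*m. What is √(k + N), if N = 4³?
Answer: √4322899 ≈ 2079.2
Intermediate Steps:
I(Y, m) = 31*m + Y*m (I(Y, m) = Y*m + 31*m = 31*m + Y*m)
N = 64
R(C) = 49
k = 4322835 (k = (49 + 2294)*(40*(31 - 20) + 1405) = 2343*(40*11 + 1405) = 2343*(440 + 1405) = 2343*1845 = 4322835)
√(k + N) = √(4322835 + 64) = √4322899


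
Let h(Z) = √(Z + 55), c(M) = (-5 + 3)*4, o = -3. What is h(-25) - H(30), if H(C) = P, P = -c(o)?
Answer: -8 + √30 ≈ -2.5228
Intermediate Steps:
c(M) = -8 (c(M) = -2*4 = -8)
P = 8 (P = -1*(-8) = 8)
h(Z) = √(55 + Z)
H(C) = 8
h(-25) - H(30) = √(55 - 25) - 1*8 = √30 - 8 = -8 + √30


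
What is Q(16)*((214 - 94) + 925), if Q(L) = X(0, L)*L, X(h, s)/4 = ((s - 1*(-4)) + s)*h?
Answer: 0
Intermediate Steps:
X(h, s) = 4*h*(4 + 2*s) (X(h, s) = 4*(((s - 1*(-4)) + s)*h) = 4*(((s + 4) + s)*h) = 4*(((4 + s) + s)*h) = 4*((4 + 2*s)*h) = 4*(h*(4 + 2*s)) = 4*h*(4 + 2*s))
Q(L) = 0 (Q(L) = (8*0*(2 + L))*L = 0*L = 0)
Q(16)*((214 - 94) + 925) = 0*((214 - 94) + 925) = 0*(120 + 925) = 0*1045 = 0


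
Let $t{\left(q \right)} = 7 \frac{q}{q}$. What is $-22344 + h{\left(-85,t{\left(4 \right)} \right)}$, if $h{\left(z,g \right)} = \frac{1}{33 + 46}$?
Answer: $- \frac{1765175}{79} \approx -22344.0$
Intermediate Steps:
$t{\left(q \right)} = 7$ ($t{\left(q \right)} = 7 \cdot 1 = 7$)
$h{\left(z,g \right)} = \frac{1}{79}$
$-22344 + h{\left(-85,t{\left(4 \right)} \right)} = -22344 + \frac{1}{79} = - \frac{1765175}{79}$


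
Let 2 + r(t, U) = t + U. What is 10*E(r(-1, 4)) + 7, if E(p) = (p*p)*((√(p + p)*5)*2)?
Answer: 7 + 100*√2 ≈ 148.42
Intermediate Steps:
r(t, U) = -2 + U + t (r(t, U) = -2 + (t + U) = -2 + (U + t) = -2 + U + t)
E(p) = 10*√2*p^(5/2) (E(p) = p²*((√(2*p)*5)*2) = p²*(((√2*√p)*5)*2) = p²*((5*√2*√p)*2) = p²*(10*√2*√p) = 10*√2*p^(5/2))
10*E(r(-1, 4)) + 7 = 10*(10*√2*(-2 + 4 - 1)^(5/2)) + 7 = 10*(10*√2*1^(5/2)) + 7 = 10*(10*√2*1) + 7 = 10*(10*√2) + 7 = 100*√2 + 7 = 7 + 100*√2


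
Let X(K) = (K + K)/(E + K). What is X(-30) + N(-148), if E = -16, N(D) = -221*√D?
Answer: 30/23 - 442*I*√37 ≈ 1.3043 - 2688.6*I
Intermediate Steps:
X(K) = 2*K/(-16 + K) (X(K) = (K + K)/(-16 + K) = (2*K)/(-16 + K) = 2*K/(-16 + K))
X(-30) + N(-148) = 2*(-30)/(-16 - 30) - 442*I*√37 = 2*(-30)/(-46) - 442*I*√37 = 2*(-30)*(-1/46) - 442*I*√37 = 30/23 - 442*I*√37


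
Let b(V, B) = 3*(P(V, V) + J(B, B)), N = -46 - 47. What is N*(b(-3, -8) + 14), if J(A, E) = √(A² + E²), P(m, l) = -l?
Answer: -2139 - 2232*√2 ≈ -5295.5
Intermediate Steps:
N = -93
b(V, B) = -3*V + 3*√2*√(B²) (b(V, B) = 3*(-V + √(B² + B²)) = 3*(-V + √(2*B²)) = 3*(-V + √2*√(B²)) = -3*V + 3*√2*√(B²))
N*(b(-3, -8) + 14) = -93*((-3*(-3) + 3*√2*√((-8)²)) + 14) = -93*((9 + 3*√2*√64) + 14) = -93*((9 + 3*√2*8) + 14) = -93*((9 + 24*√2) + 14) = -93*(23 + 24*√2) = -2139 - 2232*√2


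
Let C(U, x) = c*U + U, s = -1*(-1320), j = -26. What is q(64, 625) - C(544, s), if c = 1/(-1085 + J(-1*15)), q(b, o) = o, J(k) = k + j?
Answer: 45875/563 ≈ 81.483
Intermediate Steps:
J(k) = -26 + k (J(k) = k - 26 = -26 + k)
c = -1/1126 (c = 1/(-1085 + (-26 - 1*15)) = 1/(-1085 + (-26 - 15)) = 1/(-1085 - 41) = 1/(-1126) = -1/1126 ≈ -0.00088810)
s = 1320
C(U, x) = 1125*U/1126 (C(U, x) = -U/1126 + U = 1125*U/1126)
q(64, 625) - C(544, s) = 625 - 1125*544/1126 = 625 - 1*306000/563 = 625 - 306000/563 = 45875/563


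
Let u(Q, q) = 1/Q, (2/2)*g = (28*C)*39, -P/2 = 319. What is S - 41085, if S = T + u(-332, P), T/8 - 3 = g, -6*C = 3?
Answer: -15082429/332 ≈ -45429.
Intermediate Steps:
P = -638 (P = -2*319 = -638)
C = -½ (C = -⅙*3 = -½ ≈ -0.50000)
g = -546 (g = (28*(-½))*39 = -14*39 = -546)
T = -4344 (T = 24 + 8*(-546) = 24 - 4368 = -4344)
S = -1442209/332 (S = -4344 + 1/(-332) = -4344 - 1/332 = -1442209/332 ≈ -4344.0)
S - 41085 = -1442209/332 - 41085 = -15082429/332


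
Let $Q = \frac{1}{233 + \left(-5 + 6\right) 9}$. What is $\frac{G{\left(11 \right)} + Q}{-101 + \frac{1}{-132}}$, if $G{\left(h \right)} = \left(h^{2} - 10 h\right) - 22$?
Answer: $\frac{15966}{146663} \approx 0.10886$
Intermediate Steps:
$Q = \frac{1}{242}$ ($Q = \frac{1}{233 + 1 \cdot 9} = \frac{1}{233 + 9} = \frac{1}{242} \approx 0.0041322$)
$G{\left(h \right)} = -22 + h^{2} - 10 h$
$\frac{G{\left(11 \right)} + Q}{-101 + \frac{1}{-132}} = \frac{\left(-22 + 11^{2} - 110\right) + \frac{1}{242}}{-101 + \frac{1}{-132}} = \frac{\left(-22 + 121 - 110\right) + \frac{1}{242}}{-101 - \frac{1}{132}} = \frac{-11 + \frac{1}{242}}{- \frac{13333}{132}} = \left(- \frac{2661}{242}\right) \left(- \frac{132}{13333}\right) = \frac{15966}{146663}$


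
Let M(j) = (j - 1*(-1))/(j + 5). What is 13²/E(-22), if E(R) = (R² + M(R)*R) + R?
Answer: 2873/7392 ≈ 0.38866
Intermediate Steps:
M(j) = (1 + j)/(5 + j) (M(j) = (j + 1)/(5 + j) = (1 + j)/(5 + j))
E(R) = R + R² + R*(1 + R)/(5 + R) (E(R) = (R² + ((1 + R)/(5 + R))*R) + R = (R² + R*(1 + R)/(5 + R)) + R = R + R² + R*(1 + R)/(5 + R))
13²/E(-22) = 13²/((-22*(6 + (-22)² + 7*(-22))/(5 - 22))) = 169/((-22*(6 + 484 - 154)/(-17))) = 169/((-22*(-1/17)*336)) = 169/(7392/17) = 169*(17/7392) = 2873/7392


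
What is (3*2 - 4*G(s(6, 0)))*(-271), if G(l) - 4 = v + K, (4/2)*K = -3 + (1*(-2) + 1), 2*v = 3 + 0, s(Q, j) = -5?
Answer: 2168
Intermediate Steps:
v = 3/2 (v = (3 + 0)/2 = (½)*3 = 3/2 ≈ 1.5000)
K = -2 (K = (-3 + (1*(-2) + 1))/2 = (-3 + (-2 + 1))/2 = (-3 - 1)/2 = (½)*(-4) = -2)
G(l) = 7/2 (G(l) = 4 + (3/2 - 2) = 4 - ½ = 7/2)
(3*2 - 4*G(s(6, 0)))*(-271) = (3*2 - 4*7/2)*(-271) = (6 - 14)*(-271) = -8*(-271) = 2168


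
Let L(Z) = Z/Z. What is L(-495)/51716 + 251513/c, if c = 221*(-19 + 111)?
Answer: 812954165/65718107 ≈ 12.370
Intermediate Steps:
L(Z) = 1
c = 20332 (c = 221*92 = 20332)
L(-495)/51716 + 251513/c = 1/51716 + 251513/20332 = 812954165/65718107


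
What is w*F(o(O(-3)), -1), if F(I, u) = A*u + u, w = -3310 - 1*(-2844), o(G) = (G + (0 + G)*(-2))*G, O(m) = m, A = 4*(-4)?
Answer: -6990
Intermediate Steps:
A = -16
o(G) = -G² (o(G) = (G + G*(-2))*G = (G - 2*G)*G = (-G)*G = -G²)
w = -466 (w = -3310 + 2844 = -466)
F(I, u) = -15*u (F(I, u) = -16*u + u = -15*u)
w*F(o(O(-3)), -1) = -(-6990)*(-1) = -466*15 = -6990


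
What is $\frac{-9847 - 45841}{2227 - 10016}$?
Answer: $\frac{55688}{7789} \approx 7.1496$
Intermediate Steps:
$\frac{-9847 - 45841}{2227 - 10016} = - \frac{55688}{-7789} = \left(-55688\right) \left(- \frac{1}{7789}\right) = \frac{55688}{7789}$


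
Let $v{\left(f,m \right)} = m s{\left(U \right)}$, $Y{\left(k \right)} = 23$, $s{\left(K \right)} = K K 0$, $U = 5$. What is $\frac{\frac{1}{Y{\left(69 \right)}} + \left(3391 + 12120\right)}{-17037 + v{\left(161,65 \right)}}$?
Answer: $- \frac{118918}{130617} \approx -0.91043$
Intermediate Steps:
$s{\left(K \right)} = 0$ ($s{\left(K \right)} = K^{2} \cdot 0 = 0$)
$v{\left(f,m \right)} = 0$ ($v{\left(f,m \right)} = m 0 = 0$)
$\frac{\frac{1}{Y{\left(69 \right)}} + \left(3391 + 12120\right)}{-17037 + v{\left(161,65 \right)}} = \frac{\frac{1}{23} + \left(3391 + 12120\right)}{-17037 + 0} = \frac{\frac{1}{23} + 15511}{-17037} = \frac{356754}{23} \left(- \frac{1}{17037}\right) = - \frac{118918}{130617}$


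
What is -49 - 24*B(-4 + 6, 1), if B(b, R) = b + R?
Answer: -121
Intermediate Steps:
B(b, R) = R + b
-49 - 24*B(-4 + 6, 1) = -49 - 24*(1 + (-4 + 6)) = -49 - 24*(1 + 2) = -49 - 24*3 = -49 - 72 = -121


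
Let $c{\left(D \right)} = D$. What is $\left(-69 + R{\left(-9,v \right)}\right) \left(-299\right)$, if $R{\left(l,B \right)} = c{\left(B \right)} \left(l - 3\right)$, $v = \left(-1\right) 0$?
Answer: $20631$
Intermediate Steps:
$v = 0$
$R{\left(l,B \right)} = B \left(-3 + l\right)$ ($R{\left(l,B \right)} = B \left(l - 3\right) = B \left(-3 + l\right)$)
$\left(-69 + R{\left(-9,v \right)}\right) \left(-299\right) = \left(-69 + 0 \left(-3 - 9\right)\right) \left(-299\right) = \left(-69 + 0 \left(-12\right)\right) \left(-299\right) = \left(-69 + 0\right) \left(-299\right) = \left(-69\right) \left(-299\right) = 20631$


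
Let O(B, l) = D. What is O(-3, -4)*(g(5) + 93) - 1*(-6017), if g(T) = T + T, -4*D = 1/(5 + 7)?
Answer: 288713/48 ≈ 6014.9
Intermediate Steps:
D = -1/48 (D = -1/(4*(5 + 7)) = -¼/12 = -¼*1/12 = -1/48 ≈ -0.020833)
O(B, l) = -1/48
g(T) = 2*T
O(-3, -4)*(g(5) + 93) - 1*(-6017) = -(2*5 + 93)/48 - 1*(-6017) = -(10 + 93)/48 + 6017 = -1/48*103 + 6017 = -103/48 + 6017 = 288713/48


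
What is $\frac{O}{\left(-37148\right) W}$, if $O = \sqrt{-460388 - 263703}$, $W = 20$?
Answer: $- \frac{i \sqrt{724091}}{742960} \approx - 0.0011453 i$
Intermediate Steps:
$O = i \sqrt{724091}$ ($O = \sqrt{-724091} = i \sqrt{724091} \approx 850.94 i$)
$\frac{O}{\left(-37148\right) W} = \frac{i \sqrt{724091}}{\left(-37148\right) 20} = \frac{i \sqrt{724091}}{-742960} = i \sqrt{724091} \left(- \frac{1}{742960}\right) = - \frac{i \sqrt{724091}}{742960}$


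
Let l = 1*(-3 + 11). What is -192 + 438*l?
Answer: 3312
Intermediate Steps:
l = 8 (l = 1*8 = 8)
-192 + 438*l = -192 + 438*8 = -192 + 3504 = 3312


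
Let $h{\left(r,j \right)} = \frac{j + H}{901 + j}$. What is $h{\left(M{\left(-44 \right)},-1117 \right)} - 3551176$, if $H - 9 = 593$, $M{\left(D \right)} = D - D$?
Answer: $- \frac{767053501}{216} \approx -3.5512 \cdot 10^{6}$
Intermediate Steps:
$M{\left(D \right)} = 0$
$H = 602$ ($H = 9 + 593 = 602$)
$h{\left(r,j \right)} = \frac{602 + j}{901 + j}$ ($h{\left(r,j \right)} = \frac{j + 602}{901 + j} = \frac{602 + j}{901 + j}$)
$h{\left(M{\left(-44 \right)},-1117 \right)} - 3551176 = \frac{602 - 1117}{901 - 1117} - 3551176 = \frac{1}{-216} \left(-515\right) - 3551176 = \left(- \frac{1}{216}\right) \left(-515\right) - 3551176 = \frac{515}{216} - 3551176 = - \frac{767053501}{216}$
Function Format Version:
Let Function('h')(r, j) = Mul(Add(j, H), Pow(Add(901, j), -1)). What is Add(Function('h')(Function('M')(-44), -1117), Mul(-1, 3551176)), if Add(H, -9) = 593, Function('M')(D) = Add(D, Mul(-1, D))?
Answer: Rational(-767053501, 216) ≈ -3.5512e+6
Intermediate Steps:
Function('M')(D) = 0
H = 602 (H = Add(9, 593) = 602)
Function('h')(r, j) = Mul(Pow(Add(901, j), -1), Add(602, j)) (Function('h')(r, j) = Mul(Add(j, 602), Pow(Add(901, j), -1)) = Mul(Add(602, j), Pow(Add(901, j), -1)) = Mul(Pow(Add(901, j), -1), Add(602, j)))
Add(Function('h')(Function('M')(-44), -1117), Mul(-1, 3551176)) = Add(Mul(Pow(Add(901, -1117), -1), Add(602, -1117)), Mul(-1, 3551176)) = Add(Mul(Pow(-216, -1), -515), -3551176) = Add(Mul(Rational(-1, 216), -515), -3551176) = Add(Rational(515, 216), -3551176) = Rational(-767053501, 216)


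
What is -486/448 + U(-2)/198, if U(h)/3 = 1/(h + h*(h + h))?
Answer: -24001/22176 ≈ -1.0823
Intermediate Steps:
U(h) = 3/(h + 2*h²) (U(h) = 3/(h + h*(h + h)) = 3/(h + h*(2*h)) = 3/(h + 2*h²))
-486/448 + U(-2)/198 = -486/448 + (3/(-2*(1 + 2*(-2))))/198 = -486*1/448 + (3*(-½)/(1 - 4))*(1/198) = -243/224 + (3*(-½)/(-3))*(1/198) = -243/224 + (3*(-½)*(-⅓))*(1/198) = -243/224 + (½)*(1/198) = -243/224 + 1/396 = -24001/22176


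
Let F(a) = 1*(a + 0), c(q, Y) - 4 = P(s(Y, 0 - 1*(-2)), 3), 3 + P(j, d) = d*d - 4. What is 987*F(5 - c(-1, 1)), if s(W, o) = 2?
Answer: -987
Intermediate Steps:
P(j, d) = -7 + d**2 (P(j, d) = -3 + (d*d - 4) = -3 + (d**2 - 4) = -3 + (-4 + d**2) = -7 + d**2)
c(q, Y) = 6 (c(q, Y) = 4 + (-7 + 3**2) = 4 + (-7 + 9) = 4 + 2 = 6)
F(a) = a (F(a) = 1*a = a)
987*F(5 - c(-1, 1)) = 987*(5 - 1*6) = 987*(5 - 6) = 987*(-1) = -987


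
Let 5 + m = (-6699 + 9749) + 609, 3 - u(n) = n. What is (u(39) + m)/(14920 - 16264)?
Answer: -603/224 ≈ -2.6920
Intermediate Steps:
u(n) = 3 - n
m = 3654 (m = -5 + ((-6699 + 9749) + 609) = -5 + (3050 + 609) = -5 + 3659 = 3654)
(u(39) + m)/(14920 - 16264) = ((3 - 1*39) + 3654)/(14920 - 16264) = ((3 - 39) + 3654)/(-1344) = (-36 + 3654)*(-1/1344) = 3618*(-1/1344) = -603/224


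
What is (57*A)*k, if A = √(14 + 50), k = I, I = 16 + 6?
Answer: 10032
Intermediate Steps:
I = 22
k = 22
A = 8 (A = √64 = 8)
(57*A)*k = (57*8)*22 = 456*22 = 10032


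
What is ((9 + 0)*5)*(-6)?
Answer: -270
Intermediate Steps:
((9 + 0)*5)*(-6) = (9*5)*(-6) = 45*(-6) = -270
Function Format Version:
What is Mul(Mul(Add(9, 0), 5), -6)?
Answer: -270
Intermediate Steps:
Mul(Mul(Add(9, 0), 5), -6) = Mul(Mul(9, 5), -6) = Mul(45, -6) = -270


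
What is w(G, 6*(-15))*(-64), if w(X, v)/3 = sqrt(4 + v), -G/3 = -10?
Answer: -192*I*sqrt(86) ≈ -1780.5*I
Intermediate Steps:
G = 30 (G = -3*(-10) = 30)
w(X, v) = 3*sqrt(4 + v)
w(G, 6*(-15))*(-64) = (3*sqrt(4 + 6*(-15)))*(-64) = (3*sqrt(4 - 90))*(-64) = (3*sqrt(-86))*(-64) = (3*(I*sqrt(86)))*(-64) = (3*I*sqrt(86))*(-64) = -192*I*sqrt(86)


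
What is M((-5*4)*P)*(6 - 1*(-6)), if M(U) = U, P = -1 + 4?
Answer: -720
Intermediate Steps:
P = 3
M((-5*4)*P)*(6 - 1*(-6)) = (-5*4*3)*(6 - 1*(-6)) = (-20*3)*(6 + 6) = -60*12 = -720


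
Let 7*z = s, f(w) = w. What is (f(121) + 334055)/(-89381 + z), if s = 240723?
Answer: -20886/3437 ≈ -6.0768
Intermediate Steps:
z = 34389 (z = (⅐)*240723 = 34389)
(f(121) + 334055)/(-89381 + z) = (121 + 334055)/(-89381 + 34389) = 334176/(-54992) = 334176*(-1/54992) = -20886/3437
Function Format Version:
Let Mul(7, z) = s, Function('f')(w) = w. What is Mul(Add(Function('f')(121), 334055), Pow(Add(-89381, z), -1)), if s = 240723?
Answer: Rational(-20886, 3437) ≈ -6.0768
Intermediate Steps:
z = 34389 (z = Mul(Rational(1, 7), 240723) = 34389)
Mul(Add(Function('f')(121), 334055), Pow(Add(-89381, z), -1)) = Mul(Add(121, 334055), Pow(Add(-89381, 34389), -1)) = Mul(334176, Pow(-54992, -1)) = Mul(334176, Rational(-1, 54992)) = Rational(-20886, 3437)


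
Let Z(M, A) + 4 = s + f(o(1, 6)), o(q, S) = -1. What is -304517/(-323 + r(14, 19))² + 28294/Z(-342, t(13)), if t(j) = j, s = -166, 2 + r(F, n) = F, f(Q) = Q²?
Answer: -2788087347/16345849 ≈ -170.57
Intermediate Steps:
r(F, n) = -2 + F
Z(M, A) = -169 (Z(M, A) = -4 + (-166 + (-1)²) = -4 + (-166 + 1) = -4 - 165 = -169)
-304517/(-323 + r(14, 19))² + 28294/Z(-342, t(13)) = -304517/(-323 + (-2 + 14))² + 28294/(-169) = -304517/(-323 + 12)² + 28294*(-1/169) = -304517/((-311)²) - 28294/169 = -304517/96721 - 28294/169 = -2788087347/16345849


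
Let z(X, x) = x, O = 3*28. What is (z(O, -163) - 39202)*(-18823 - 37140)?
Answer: 2202983495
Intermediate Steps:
O = 84
(z(O, -163) - 39202)*(-18823 - 37140) = (-163 - 39202)*(-18823 - 37140) = -39365*(-55963) = 2202983495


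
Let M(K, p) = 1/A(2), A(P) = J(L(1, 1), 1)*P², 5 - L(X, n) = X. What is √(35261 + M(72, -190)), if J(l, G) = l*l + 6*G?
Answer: √68265318/44 ≈ 187.78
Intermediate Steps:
L(X, n) = 5 - X
J(l, G) = l² + 6*G
A(P) = 22*P² (A(P) = ((5 - 1*1)² + 6*1)*P² = ((5 - 1)² + 6)*P² = (4² + 6)*P² = (16 + 6)*P² = 22*P²)
M(K, p) = 1/88 (M(K, p) = 1/(22*2²) = 1/(22*4) = 1/88)
√(35261 + M(72, -190)) = √(35261 + 1/88) = √(3102969/88) = √68265318/44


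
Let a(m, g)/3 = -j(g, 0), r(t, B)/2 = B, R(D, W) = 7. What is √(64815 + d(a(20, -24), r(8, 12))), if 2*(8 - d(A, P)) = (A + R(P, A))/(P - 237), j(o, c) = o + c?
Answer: √11763852402/426 ≈ 254.60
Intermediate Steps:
j(o, c) = c + o
r(t, B) = 2*B
a(m, g) = -3*g (a(m, g) = 3*(-(0 + g)) = 3*(-g) = -3*g)
d(A, P) = 8 - (7 + A)/(2*(-237 + P)) (d(A, P) = 8 - (A + 7)/(2*(P - 237)) = 8 - (7 + A)/(2*(-237 + P)))
√(64815 + d(a(20, -24), r(8, 12))) = √(64815 + (-3799 - (-3)*(-24) + 16*(2*12))/(2*(-237 + 2*12))) = √(64815 + (-3799 - 1*72 + 16*24)/(2*(-237 + 24))) = √(64815 + (½)*(-3799 - 72 + 384)/(-213)) = √(64815 + (½)*(-1/213)*(-3487)) = √(64815 + 3487/426) = √(27614677/426) = √11763852402/426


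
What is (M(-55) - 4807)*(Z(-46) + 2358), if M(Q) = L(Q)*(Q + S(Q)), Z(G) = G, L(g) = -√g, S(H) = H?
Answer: -11113784 + 254320*I*√55 ≈ -1.1114e+7 + 1.8861e+6*I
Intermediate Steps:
M(Q) = -2*Q^(3/2) (M(Q) = (-√Q)*(Q + Q) = (-√Q)*(2*Q) = -2*Q^(3/2))
(M(-55) - 4807)*(Z(-46) + 2358) = (-(-110)*I*√55 - 4807)*(-46 + 2358) = (-(-110)*I*√55 - 4807)*2312 = (110*I*√55 - 4807)*2312 = (-4807 + 110*I*√55)*2312 = -11113784 + 254320*I*√55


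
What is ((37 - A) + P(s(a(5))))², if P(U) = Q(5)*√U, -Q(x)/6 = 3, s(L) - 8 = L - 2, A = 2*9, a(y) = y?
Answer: 3925 - 684*√11 ≈ 1656.4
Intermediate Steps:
A = 18
s(L) = 6 + L (s(L) = 8 + (L - 2) = 8 + (-2 + L) = 6 + L)
Q(x) = -18 (Q(x) = -6*3 = -18)
P(U) = -18*√U
((37 - A) + P(s(a(5))))² = ((37 - 1*18) - 18*√(6 + 5))² = ((37 - 18) - 18*√11)² = (19 - 18*√11)²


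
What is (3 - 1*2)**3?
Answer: 1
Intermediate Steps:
(3 - 1*2)**3 = (3 - 2)**3 = 1**3 = 1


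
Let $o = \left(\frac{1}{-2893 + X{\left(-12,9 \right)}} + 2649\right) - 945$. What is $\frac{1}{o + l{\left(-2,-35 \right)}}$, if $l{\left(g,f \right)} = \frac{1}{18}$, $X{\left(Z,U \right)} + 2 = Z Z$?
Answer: $\frac{16506}{28127135} \approx 0.00058684$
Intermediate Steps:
$X{\left(Z,U \right)} = -2 + Z^{2}$ ($X{\left(Z,U \right)} = -2 + Z Z = -2 + Z^{2}$)
$l{\left(g,f \right)} = \frac{1}{18}$
$o = \frac{4687703}{2751}$ ($o = \left(\frac{1}{-2893 - \left(2 - \left(-12\right)^{2}\right)} + 2649\right) - 945 = \left(\frac{1}{-2893 + \left(-2 + 144\right)} + 2649\right) - 945 = \left(\frac{1}{-2893 + 142} + 2649\right) - 945 = \left(\frac{1}{-2751} + 2649\right) - 945 = \left(- \frac{1}{2751} + 2649\right) - 945 = \frac{7287398}{2751} - 945 = \frac{4687703}{2751} \approx 1704.0$)
$\frac{1}{o + l{\left(-2,-35 \right)}} = \frac{1}{\frac{4687703}{2751} + \frac{1}{18}} = \frac{1}{\frac{28127135}{16506}} = \frac{16506}{28127135}$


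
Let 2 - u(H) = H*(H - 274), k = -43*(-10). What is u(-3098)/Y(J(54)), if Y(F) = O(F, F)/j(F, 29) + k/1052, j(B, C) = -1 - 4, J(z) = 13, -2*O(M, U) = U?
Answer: -13737087010/2247 ≈ -6.1135e+6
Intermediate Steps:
k = 430
O(M, U) = -U/2
u(H) = 2 - H*(-274 + H) (u(H) = 2 - H*(H - 274) = 2 - H*(-274 + H))
j(B, C) = -5
Y(F) = 215/526 + F/10 (Y(F) = -F/2/(-5) + 430/1052 = -F/2*(-1/5) + 430*(1/1052) = F/10 + 215/526 = 215/526 + F/10)
u(-3098)/Y(J(54)) = (2 - 1*(-3098)**2 + 274*(-3098))/(215/526 + (1/10)*13) = (2 - 1*9597604 - 848852)/(215/526 + 13/10) = (2 - 9597604 - 848852)/(2247/1315) = -10446454*1315/2247 = -13737087010/2247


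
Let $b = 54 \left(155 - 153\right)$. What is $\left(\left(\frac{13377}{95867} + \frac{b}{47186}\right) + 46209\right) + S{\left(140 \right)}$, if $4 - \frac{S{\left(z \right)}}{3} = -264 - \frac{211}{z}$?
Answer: $\frac{14888172142424403}{316650618340} \approx 47018.0$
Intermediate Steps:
$S{\left(z \right)} = 804 + \frac{633}{z}$ ($S{\left(z \right)} = 12 - 3 \left(-264 - \frac{211}{z}\right) = 12 + \left(792 + \frac{633}{z}\right) = 804 + \frac{633}{z}$)
$b = 108$ ($b = 54 \cdot 2 = 108$)
$\left(\left(\frac{13377}{95867} + \frac{b}{47186}\right) + 46209\right) + S{\left(140 \right)} = \left(\left(\frac{13377}{95867} + \frac{108}{47186}\right) + 46209\right) + \left(804 + \frac{633}{140}\right) = \left(\left(13377 \cdot \frac{1}{95867} + 108 \cdot \frac{1}{47186}\right) + 46209\right) + \left(804 + 633 \cdot \frac{1}{140}\right) = \left(\left(\frac{13377}{95867} + \frac{54}{23593}\right) + 46209\right) + \left(804 + \frac{633}{140}\right) = \left(\frac{320780379}{2261790131} + 46209\right) + \frac{113193}{140} = \frac{104515380943758}{2261790131} + \frac{113193}{140} = \frac{14888172142424403}{316650618340}$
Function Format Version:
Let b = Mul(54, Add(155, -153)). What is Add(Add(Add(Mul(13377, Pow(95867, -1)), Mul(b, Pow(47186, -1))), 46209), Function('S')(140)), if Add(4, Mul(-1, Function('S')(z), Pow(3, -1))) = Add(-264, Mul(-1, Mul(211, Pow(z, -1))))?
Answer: Rational(14888172142424403, 316650618340) ≈ 47018.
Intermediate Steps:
Function('S')(z) = Add(804, Mul(633, Pow(z, -1))) (Function('S')(z) = Add(12, Mul(-3, Add(-264, Mul(-1, Mul(211, Pow(z, -1)))))) = Add(12, Mul(-3, Add(-264, Mul(-211, Pow(z, -1))))) = Add(12, Add(792, Mul(633, Pow(z, -1)))) = Add(804, Mul(633, Pow(z, -1))))
b = 108 (b = Mul(54, 2) = 108)
Add(Add(Add(Mul(13377, Pow(95867, -1)), Mul(b, Pow(47186, -1))), 46209), Function('S')(140)) = Add(Add(Add(Mul(13377, Pow(95867, -1)), Mul(108, Pow(47186, -1))), 46209), Add(804, Mul(633, Pow(140, -1)))) = Add(Add(Add(Mul(13377, Rational(1, 95867)), Mul(108, Rational(1, 47186))), 46209), Add(804, Mul(633, Rational(1, 140)))) = Add(Add(Add(Rational(13377, 95867), Rational(54, 23593)), 46209), Add(804, Rational(633, 140))) = Add(Add(Rational(320780379, 2261790131), 46209), Rational(113193, 140)) = Add(Rational(104515380943758, 2261790131), Rational(113193, 140)) = Rational(14888172142424403, 316650618340)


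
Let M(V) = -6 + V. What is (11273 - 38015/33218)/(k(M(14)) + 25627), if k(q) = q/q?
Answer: 374428499/851310904 ≈ 0.43983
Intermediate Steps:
k(q) = 1
(11273 - 38015/33218)/(k(M(14)) + 25627) = (11273 - 38015/33218)/(1 + 25627) = (11273 - 38015*1/33218)/25628 = (11273 - 38015/33218)*(1/25628) = (374428499/33218)*(1/25628) = 374428499/851310904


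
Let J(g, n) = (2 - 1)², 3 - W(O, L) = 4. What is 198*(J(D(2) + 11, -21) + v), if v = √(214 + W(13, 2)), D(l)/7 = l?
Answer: 198 + 198*√213 ≈ 3087.7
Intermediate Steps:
W(O, L) = -1 (W(O, L) = 3 - 1*4 = 3 - 4 = -1)
D(l) = 7*l
J(g, n) = 1 (J(g, n) = 1² = 1)
v = √213 (v = √(214 - 1) = √213 ≈ 14.595)
198*(J(D(2) + 11, -21) + v) = 198*(1 + √213) = 198 + 198*√213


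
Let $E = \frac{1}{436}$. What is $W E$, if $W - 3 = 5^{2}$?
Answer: $\frac{7}{109} \approx 0.06422$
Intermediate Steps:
$E = \frac{1}{436} \approx 0.0022936$
$W = 28$ ($W = 3 + 5^{2} = 3 + 25 = 28$)
$W E = 28 \cdot \frac{1}{436} = \frac{7}{109}$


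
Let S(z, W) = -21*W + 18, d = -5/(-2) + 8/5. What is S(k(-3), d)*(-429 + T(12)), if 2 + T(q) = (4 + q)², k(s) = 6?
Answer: 23835/2 ≈ 11918.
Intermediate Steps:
d = 41/10 (d = -5*(-½) + 8*(⅕) = 5/2 + 8/5 = 41/10 ≈ 4.1000)
S(z, W) = 18 - 21*W
T(q) = -2 + (4 + q)²
S(k(-3), d)*(-429 + T(12)) = (18 - 21*41/10)*(-429 + (-2 + (4 + 12)²)) = (18 - 861/10)*(-429 + (-2 + 16²)) = -681*(-429 + (-2 + 256))/10 = -681*(-429 + 254)/10 = -681/10*(-175) = 23835/2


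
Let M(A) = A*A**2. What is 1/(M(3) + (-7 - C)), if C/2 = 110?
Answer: -1/200 ≈ -0.0050000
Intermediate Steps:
C = 220 (C = 2*110 = 220)
M(A) = A**3
1/(M(3) + (-7 - C)) = 1/(3**3 + (-7 - 1*220)) = 1/(27 + (-7 - 220)) = 1/(27 - 227) = 1/(-200) = -1/200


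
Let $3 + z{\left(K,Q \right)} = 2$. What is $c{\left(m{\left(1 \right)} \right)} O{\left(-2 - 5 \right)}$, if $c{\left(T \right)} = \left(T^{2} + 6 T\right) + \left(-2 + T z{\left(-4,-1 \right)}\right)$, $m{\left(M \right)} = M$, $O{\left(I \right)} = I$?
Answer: $-28$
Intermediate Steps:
$z{\left(K,Q \right)} = -1$ ($z{\left(K,Q \right)} = -3 + 2 = -1$)
$c{\left(T \right)} = -2 + T^{2} + 5 T$ ($c{\left(T \right)} = \left(T^{2} + 6 T\right) + \left(-2 + T \left(-1\right)\right) = \left(T^{2} + 6 T\right) - \left(2 + T\right) = -2 + T^{2} + 5 T$)
$c{\left(m{\left(1 \right)} \right)} O{\left(-2 - 5 \right)} = \left(-2 + 1^{2} + 5 \cdot 1\right) \left(-2 - 5\right) = \left(-2 + 1 + 5\right) \left(-7\right) = 4 \left(-7\right) = -28$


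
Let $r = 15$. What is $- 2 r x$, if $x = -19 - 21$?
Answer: $1200$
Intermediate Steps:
$x = -40$ ($x = -19 - 21 = -40$)
$- 2 r x = \left(-2\right) 15 \left(-40\right) = \left(-30\right) \left(-40\right) = 1200$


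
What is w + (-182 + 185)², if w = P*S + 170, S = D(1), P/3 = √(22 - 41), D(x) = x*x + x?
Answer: 179 + 6*I*√19 ≈ 179.0 + 26.153*I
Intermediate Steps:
D(x) = x + x² (D(x) = x² + x = x + x²)
P = 3*I*√19 (P = 3*√(22 - 41) = 3*√(-19) = 3*(I*√19) = 3*I*√19 ≈ 13.077*I)
S = 2 (S = 1*(1 + 1) = 1*2 = 2)
w = 170 + 6*I*√19 (w = (3*I*√19)*2 + 170 = 6*I*√19 + 170 = 170 + 6*I*√19 ≈ 170.0 + 26.153*I)
w + (-182 + 185)² = (170 + 6*I*√19) + (-182 + 185)² = (170 + 6*I*√19) + 3² = (170 + 6*I*√19) + 9 = 179 + 6*I*√19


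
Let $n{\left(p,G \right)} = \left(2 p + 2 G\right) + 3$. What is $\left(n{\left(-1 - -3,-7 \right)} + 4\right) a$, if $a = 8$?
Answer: $-24$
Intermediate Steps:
$n{\left(p,G \right)} = 3 + 2 G + 2 p$ ($n{\left(p,G \right)} = \left(2 G + 2 p\right) + 3 = 3 + 2 G + 2 p$)
$\left(n{\left(-1 - -3,-7 \right)} + 4\right) a = \left(\left(3 + 2 \left(-7\right) + 2 \left(-1 - -3\right)\right) + 4\right) 8 = \left(\left(3 - 14 + 2 \left(-1 + 3\right)\right) + 4\right) 8 = \left(\left(3 - 14 + 2 \cdot 2\right) + 4\right) 8 = \left(\left(3 - 14 + 4\right) + 4\right) 8 = \left(-7 + 4\right) 8 = \left(-3\right) 8 = -24$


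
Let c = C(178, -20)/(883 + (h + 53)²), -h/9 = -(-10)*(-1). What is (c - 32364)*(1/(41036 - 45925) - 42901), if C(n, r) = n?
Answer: 36201045976980825/26073037 ≈ 1.3884e+9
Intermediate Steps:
h = 90 (h = -(-9)*(-10*(-1)) = -(-9)*10 = -9*(-10) = 90)
c = 89/10666 (c = 178/(883 + (90 + 53)²) = 178/(883 + 143²) = 178/(883 + 20449) = 178/21332 = 178*(1/21332) = 89/10666 ≈ 0.0083443)
(c - 32364)*(1/(41036 - 45925) - 42901) = (89/10666 - 32364)*(1/(41036 - 45925) - 42901) = -345194335*(1/(-4889) - 42901)/10666 = -345194335*(-1/4889 - 42901)/10666 = -345194335/10666*(-209742990/4889) = 36201045976980825/26073037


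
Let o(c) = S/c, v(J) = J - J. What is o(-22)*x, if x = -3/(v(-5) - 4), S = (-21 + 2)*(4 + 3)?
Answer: 399/88 ≈ 4.5341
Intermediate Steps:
S = -133 (S = -19*7 = -133)
v(J) = 0
o(c) = -133/c
x = 3/4 (x = -3/(0 - 4) = -3/(-4) = -1/4*(-3) = 3/4 ≈ 0.75000)
o(-22)*x = -133/(-22)*(3/4) = -133*(-1/22)*(3/4) = (133/22)*(3/4) = 399/88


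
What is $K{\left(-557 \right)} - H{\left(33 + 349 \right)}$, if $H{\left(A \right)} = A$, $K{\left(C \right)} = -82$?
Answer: $-464$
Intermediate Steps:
$K{\left(-557 \right)} - H{\left(33 + 349 \right)} = -82 - \left(33 + 349\right) = -82 - 382 = -464$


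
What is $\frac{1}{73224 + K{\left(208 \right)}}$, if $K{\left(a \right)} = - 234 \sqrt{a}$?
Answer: $\frac{113}{8256736} + \frac{13 \sqrt{13}}{74310624} \approx 1.4317 \cdot 10^{-5}$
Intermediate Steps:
$\frac{1}{73224 + K{\left(208 \right)}} = \frac{1}{73224 - 234 \sqrt{208}} = \frac{1}{73224 - 234 \cdot 4 \sqrt{13}} = \frac{1}{73224 - 936 \sqrt{13}}$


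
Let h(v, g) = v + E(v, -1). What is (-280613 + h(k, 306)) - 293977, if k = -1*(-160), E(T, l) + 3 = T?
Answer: -574273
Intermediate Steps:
E(T, l) = -3 + T
k = 160
h(v, g) = -3 + 2*v (h(v, g) = v + (-3 + v) = -3 + 2*v)
(-280613 + h(k, 306)) - 293977 = (-280613 + (-3 + 2*160)) - 293977 = (-280613 + (-3 + 320)) - 293977 = (-280613 + 317) - 293977 = -280296 - 293977 = -574273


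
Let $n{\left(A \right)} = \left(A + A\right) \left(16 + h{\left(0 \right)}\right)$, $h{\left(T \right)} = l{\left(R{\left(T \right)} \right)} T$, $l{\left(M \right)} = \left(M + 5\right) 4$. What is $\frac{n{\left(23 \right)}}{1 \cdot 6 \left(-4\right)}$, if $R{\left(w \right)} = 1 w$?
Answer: $- \frac{92}{3} \approx -30.667$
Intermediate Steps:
$R{\left(w \right)} = w$
$l{\left(M \right)} = 20 + 4 M$ ($l{\left(M \right)} = \left(5 + M\right) 4 = 20 + 4 M$)
$h{\left(T \right)} = T \left(20 + 4 T\right)$ ($h{\left(T \right)} = \left(20 + 4 T\right) T = T \left(20 + 4 T\right)$)
$n{\left(A \right)} = 32 A$ ($n{\left(A \right)} = \left(A + A\right) \left(16 + 4 \cdot 0 \left(5 + 0\right)\right) = 2 A \left(16 + 4 \cdot 0 \cdot 5\right) = 2 A \left(16 + 0\right) = 2 A 16 = 32 A$)
$\frac{n{\left(23 \right)}}{1 \cdot 6 \left(-4\right)} = \frac{32 \cdot 23}{1 \cdot 6 \left(-4\right)} = \frac{736}{6 \left(-4\right)} = \frac{736}{-24} = 736 \left(- \frac{1}{24}\right) = - \frac{92}{3}$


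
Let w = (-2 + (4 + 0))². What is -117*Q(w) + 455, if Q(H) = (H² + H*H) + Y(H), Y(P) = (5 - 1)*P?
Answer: -5161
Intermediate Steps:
Y(P) = 4*P
w = 4 (w = (-2 + 4)² = 2² = 4)
Q(H) = 2*H² + 4*H (Q(H) = (H² + H*H) + 4*H = (H² + H²) + 4*H = 2*H² + 4*H)
-117*Q(w) + 455 = -234*4*(2 + 4) + 455 = -234*4*6 + 455 = -117*48 + 455 = -5616 + 455 = -5161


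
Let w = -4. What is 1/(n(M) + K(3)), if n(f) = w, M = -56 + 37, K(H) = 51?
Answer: 1/47 ≈ 0.021277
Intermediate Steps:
M = -19
n(f) = -4
1/(n(M) + K(3)) = 1/(-4 + 51) = 1/47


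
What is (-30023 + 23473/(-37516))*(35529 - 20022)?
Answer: -17466562849887/37516 ≈ -4.6558e+8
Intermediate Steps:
(-30023 + 23473/(-37516))*(35529 - 20022) = (-30023 + 23473*(-1/37516))*15507 = (-30023 - 23473/37516)*15507 = -1126366341/37516*15507 = -17466562849887/37516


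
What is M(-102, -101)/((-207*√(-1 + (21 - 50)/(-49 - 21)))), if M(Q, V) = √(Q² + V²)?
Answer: 5*I*√2365454/8487 ≈ 0.90609*I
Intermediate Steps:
M(-102, -101)/((-207*√(-1 + (21 - 50)/(-49 - 21)))) = √((-102)² + (-101)²)/((-207*√(-1 + (21 - 50)/(-49 - 21)))) = √(10404 + 10201)/((-207*√(-1 - 29/(-70)))) = √20605/((-207*√(-1 - 29*(-1/70)))) = √20605/((-207*√(-1 + 29/70))) = √20605/((-207*I*√2870/70)) = √20605*(I*√2870/8487) = 5*I*√2365454/8487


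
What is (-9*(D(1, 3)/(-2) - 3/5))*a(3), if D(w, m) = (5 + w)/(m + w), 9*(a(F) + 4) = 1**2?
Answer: -189/4 ≈ -47.250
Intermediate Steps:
a(F) = -35/9 (a(F) = -4 + (1/9)*1**2 = -4 + (1/9)*1 = -4 + 1/9 = -35/9)
D(w, m) = (5 + w)/(m + w)
(-9*(D(1, 3)/(-2) - 3/5))*a(3) = -9*(((5 + 1)/(3 + 1))/(-2) - 3/5)*(-35/9) = -9*((6/4)*(-1/2) - 3*1/5)*(-35/9) = -9*(((1/4)*6)*(-1/2) - 3/5)*(-35/9) = -9*((3/2)*(-1/2) - 3/5)*(-35/9) = -9*(-3/4 - 3/5)*(-35/9) = -9*(-27/20)*(-35/9) = (243/20)*(-35/9) = -189/4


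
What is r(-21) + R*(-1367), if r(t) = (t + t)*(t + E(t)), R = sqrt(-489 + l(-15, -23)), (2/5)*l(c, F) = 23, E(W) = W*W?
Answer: -17640 - 1367*I*sqrt(1726)/2 ≈ -17640.0 - 28396.0*I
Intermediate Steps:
E(W) = W**2
l(c, F) = 115/2 (l(c, F) = (5/2)*23 = 115/2)
R = I*sqrt(1726)/2 (R = sqrt(-489 + 115/2) = sqrt(-863/2) = I*sqrt(1726)/2 ≈ 20.773*I)
r(t) = 2*t*(t + t**2) (r(t) = (t + t)*(t + t**2) = (2*t)*(t + t**2) = 2*t*(t + t**2))
r(-21) + R*(-1367) = 2*(-21)**2*(1 - 21) + (I*sqrt(1726)/2)*(-1367) = 2*441*(-20) - 1367*I*sqrt(1726)/2 = -17640 - 1367*I*sqrt(1726)/2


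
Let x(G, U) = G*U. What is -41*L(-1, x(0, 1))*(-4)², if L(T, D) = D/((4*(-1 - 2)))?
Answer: 0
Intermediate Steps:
L(T, D) = -D/12 (L(T, D) = D/((4*(-3))) = D/(-12) = D*(-1/12) = -D/12)
-41*L(-1, x(0, 1))*(-4)² = -(-41)*0*1/12*(-4)² = -(-41)*0/12*16 = -41*0*16 = 0*16 = 0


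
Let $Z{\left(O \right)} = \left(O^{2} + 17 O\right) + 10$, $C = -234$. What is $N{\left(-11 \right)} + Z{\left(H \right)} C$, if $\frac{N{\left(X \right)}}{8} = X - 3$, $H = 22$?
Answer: $-203224$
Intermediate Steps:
$Z{\left(O \right)} = 10 + O^{2} + 17 O$
$N{\left(X \right)} = -24 + 8 X$ ($N{\left(X \right)} = 8 \left(X - 3\right) = 8 \left(-3 + X\right) = -24 + 8 X$)
$N{\left(-11 \right)} + Z{\left(H \right)} C = \left(-24 + 8 \left(-11\right)\right) + \left(10 + 22^{2} + 17 \cdot 22\right) \left(-234\right) = \left(-24 - 88\right) + \left(10 + 484 + 374\right) \left(-234\right) = -112 + 868 \left(-234\right) = -112 - 203112 = -203224$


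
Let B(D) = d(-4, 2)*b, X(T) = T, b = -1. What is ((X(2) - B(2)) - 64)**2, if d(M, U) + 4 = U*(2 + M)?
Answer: 4900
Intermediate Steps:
d(M, U) = -4 + U*(2 + M)
B(D) = 8 (B(D) = (-4 + 2*2 - 4*2)*(-1) = (-4 + 4 - 8)*(-1) = -8*(-1) = 8)
((X(2) - B(2)) - 64)**2 = ((2 - 1*8) - 64)**2 = ((2 - 8) - 64)**2 = (-6 - 64)**2 = (-70)**2 = 4900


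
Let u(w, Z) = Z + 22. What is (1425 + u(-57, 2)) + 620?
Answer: 2069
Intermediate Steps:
u(w, Z) = 22 + Z
(1425 + u(-57, 2)) + 620 = (1425 + (22 + 2)) + 620 = (1425 + 24) + 620 = 1449 + 620 = 2069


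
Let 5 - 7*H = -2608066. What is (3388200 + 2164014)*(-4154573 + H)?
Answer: -146988980303160/7 ≈ -2.0998e+13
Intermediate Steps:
H = 2608071/7 (H = 5/7 - ⅐*(-2608066) = 5/7 + 2608066/7 = 2608071/7 ≈ 3.7258e+5)
(3388200 + 2164014)*(-4154573 + H) = (3388200 + 2164014)*(-4154573 + 2608071/7) = 5552214*(-26473940/7) = -146988980303160/7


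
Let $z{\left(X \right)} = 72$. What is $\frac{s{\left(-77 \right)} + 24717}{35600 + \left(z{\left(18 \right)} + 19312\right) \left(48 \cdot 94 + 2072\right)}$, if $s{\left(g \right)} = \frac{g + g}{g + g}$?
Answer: $\frac{12359}{63829928} \approx 0.00019362$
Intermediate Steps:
$s{\left(g \right)} = 1$ ($s{\left(g \right)} = \frac{2 g}{2 g} = 2 g \frac{1}{2 g} = 1$)
$\frac{s{\left(-77 \right)} + 24717}{35600 + \left(z{\left(18 \right)} + 19312\right) \left(48 \cdot 94 + 2072\right)} = \frac{1 + 24717}{35600 + \left(72 + 19312\right) \left(48 \cdot 94 + 2072\right)} = \frac{24718}{35600 + 19384 \left(4512 + 2072\right)} = \frac{24718}{35600 + 19384 \cdot 6584} = \frac{24718}{35600 + 127624256} = \frac{24718}{127659856} = 24718 \cdot \frac{1}{127659856} = \frac{12359}{63829928}$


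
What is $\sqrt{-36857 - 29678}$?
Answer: $i \sqrt{66535} \approx 257.94 i$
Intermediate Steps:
$\sqrt{-36857 - 29678} = \sqrt{-66535} = i \sqrt{66535}$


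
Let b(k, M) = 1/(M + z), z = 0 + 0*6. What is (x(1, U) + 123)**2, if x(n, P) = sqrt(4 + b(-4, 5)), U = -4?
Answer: (615 + sqrt(105))**2/25 ≈ 15637.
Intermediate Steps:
z = 0 (z = 0 + 0 = 0)
b(k, M) = 1/M (b(k, M) = 1/(M + 0) = 1/M)
x(n, P) = sqrt(105)/5 (x(n, P) = sqrt(4 + 1/5) = sqrt(21/5) = sqrt(105)/5)
(x(1, U) + 123)**2 = (sqrt(105)/5 + 123)**2 = (123 + sqrt(105)/5)**2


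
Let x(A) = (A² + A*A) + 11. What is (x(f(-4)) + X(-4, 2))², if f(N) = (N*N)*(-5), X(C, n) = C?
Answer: 164019249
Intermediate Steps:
f(N) = -5*N² (f(N) = N²*(-5) = -5*N²)
x(A) = 11 + 2*A² (x(A) = (A² + A²) + 11 = 2*A² + 11 = 11 + 2*A²)
(x(f(-4)) + X(-4, 2))² = ((11 + 2*(-5*(-4)²)²) - 4)² = ((11 + 2*(-5*16)²) - 4)² = ((11 + 2*(-80)²) - 4)² = ((11 + 2*6400) - 4)² = ((11 + 12800) - 4)² = (12811 - 4)² = 12807² = 164019249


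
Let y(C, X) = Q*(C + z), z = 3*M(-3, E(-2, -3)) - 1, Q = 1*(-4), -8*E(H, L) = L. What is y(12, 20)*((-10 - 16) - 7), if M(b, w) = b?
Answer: 264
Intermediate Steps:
E(H, L) = -L/8
Q = -4
z = -10 (z = 3*(-3) - 1 = -9 - 1 = -10)
y(C, X) = 40 - 4*C (y(C, X) = -4*(C - 10) = -4*(-10 + C) = 40 - 4*C)
y(12, 20)*((-10 - 16) - 7) = (40 - 4*12)*((-10 - 16) - 7) = (40 - 48)*(-26 - 7) = -8*(-33) = 264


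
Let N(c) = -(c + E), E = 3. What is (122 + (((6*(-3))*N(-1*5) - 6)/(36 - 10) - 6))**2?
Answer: 2211169/169 ≈ 13084.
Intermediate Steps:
N(c) = -3 - c (N(c) = -(c + 3) = -(3 + c) = -3 - c)
(122 + (((6*(-3))*N(-1*5) - 6)/(36 - 10) - 6))**2 = (122 + (((6*(-3))*(-3 - (-1)*5) - 6)/(36 - 10) - 6))**2 = (122 + ((-18*(-3 - 1*(-5)) - 6)/26 - 6))**2 = (122 + ((-18*(-3 + 5) - 6)*(1/26) - 6))**2 = (122 + ((-18*2 - 6)*(1/26) - 6))**2 = (122 + ((-36 - 6)*(1/26) - 6))**2 = (122 + (-42*1/26 - 6))**2 = (122 + (-21/13 - 6))**2 = (122 - 99/13)**2 = (1487/13)**2 = 2211169/169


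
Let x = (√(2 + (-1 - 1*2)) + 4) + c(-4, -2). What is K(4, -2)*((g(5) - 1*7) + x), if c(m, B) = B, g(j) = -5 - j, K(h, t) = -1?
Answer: 15 - I ≈ 15.0 - 1.0*I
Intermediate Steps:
x = 2 + I (x = (√(2 + (-1 - 1*2)) + 4) - 2 = (√(2 + (-1 - 2)) + 4) - 2 = (√(2 - 3) + 4) - 2 = (√(-1) + 4) - 2 = (I + 4) - 2 = (4 + I) - 2 = 2 + I ≈ 2.0 + 1.0*I)
K(4, -2)*((g(5) - 1*7) + x) = -(((-5 - 1*5) - 1*7) + (2 + I)) = -(((-5 - 5) - 7) + (2 + I)) = -((-10 - 7) + (2 + I)) = -(-17 + (2 + I)) = -(-15 + I) = 15 - I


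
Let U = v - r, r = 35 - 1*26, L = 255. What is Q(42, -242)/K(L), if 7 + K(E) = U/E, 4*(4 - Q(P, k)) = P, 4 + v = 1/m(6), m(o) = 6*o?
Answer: 4590/4979 ≈ 0.92187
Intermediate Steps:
v = -143/36 (v = -4 + 1/(6*6) = -4 + 1/36 = -143/36 ≈ -3.9722)
r = 9 (r = 35 - 26 = 9)
Q(P, k) = 4 - P/4
U = -467/36 (U = -143/36 - 1*9 = -143/36 - 9 = -467/36 ≈ -12.972)
K(E) = -7 - 467/(36*E)
Q(42, -242)/K(L) = (4 - ¼*42)/(-7 - 467/36/255) = (4 - 21/2)/(-7 - 467/36*1/255) = -13/(2*(-7 - 467/9180)) = -13/(2*(-64727/9180)) = -13/2*(-9180/64727) = 4590/4979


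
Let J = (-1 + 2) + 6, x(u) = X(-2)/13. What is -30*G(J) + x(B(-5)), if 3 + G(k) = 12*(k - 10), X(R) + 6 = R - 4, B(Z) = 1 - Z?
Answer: 15198/13 ≈ 1169.1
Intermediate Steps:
X(R) = -10 + R (X(R) = -6 + (R - 4) = -6 + (-4 + R) = -10 + R)
x(u) = -12/13 (x(u) = (-10 - 2)/13 = -12*1/13 = -12/13)
J = 7 (J = 1 + 6 = 7)
G(k) = -123 + 12*k (G(k) = -3 + 12*(k - 10) = -3 + 12*(-10 + k) = -3 + (-120 + 12*k) = -123 + 12*k)
-30*G(J) + x(B(-5)) = -30*(-123 + 12*7) - 12/13 = -30*(-123 + 84) - 12/13 = -30*(-39) - 12/13 = 1170 - 12/13 = 15198/13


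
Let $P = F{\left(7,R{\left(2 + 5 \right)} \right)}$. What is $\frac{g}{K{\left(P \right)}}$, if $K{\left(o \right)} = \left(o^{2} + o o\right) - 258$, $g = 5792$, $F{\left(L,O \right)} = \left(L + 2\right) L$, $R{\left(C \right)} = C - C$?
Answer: $\frac{181}{240} \approx 0.75417$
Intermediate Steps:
$R{\left(C \right)} = 0$
$F{\left(L,O \right)} = L \left(2 + L\right)$ ($F{\left(L,O \right)} = \left(2 + L\right) L = L \left(2 + L\right)$)
$P = 63$ ($P = 7 \left(2 + 7\right) = 7 \cdot 9 = 63$)
$K{\left(o \right)} = -258 + 2 o^{2}$ ($K{\left(o \right)} = \left(o^{2} + o^{2}\right) - 258 = 2 o^{2} - 258 = -258 + 2 o^{2}$)
$\frac{g}{K{\left(P \right)}} = \frac{5792}{-258 + 2 \cdot 63^{2}} = \frac{5792}{-258 + 2 \cdot 3969} = \frac{5792}{-258 + 7938} = \frac{5792}{7680} = 5792 \cdot \frac{1}{7680} = \frac{181}{240}$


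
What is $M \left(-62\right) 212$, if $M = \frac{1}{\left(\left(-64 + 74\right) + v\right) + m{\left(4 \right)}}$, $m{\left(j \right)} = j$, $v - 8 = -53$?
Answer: $424$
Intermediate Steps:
$v = -45$ ($v = 8 - 53 = -45$)
$M = - \frac{1}{31}$ ($M = \frac{1}{\left(\left(-64 + 74\right) - 45\right) + 4} = \frac{1}{\left(10 - 45\right) + 4} = \frac{1}{-35 + 4} = \frac{1}{-31} = - \frac{1}{31} \approx -0.032258$)
$M \left(-62\right) 212 = \left(- \frac{1}{31}\right) \left(-62\right) 212 = 2 \cdot 212 = 424$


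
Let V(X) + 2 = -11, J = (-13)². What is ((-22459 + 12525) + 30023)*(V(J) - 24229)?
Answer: -486997538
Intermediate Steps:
J = 169
V(X) = -13 (V(X) = -2 - 11 = -13)
((-22459 + 12525) + 30023)*(V(J) - 24229) = ((-22459 + 12525) + 30023)*(-13 - 24229) = (-9934 + 30023)*(-24242) = 20089*(-24242) = -486997538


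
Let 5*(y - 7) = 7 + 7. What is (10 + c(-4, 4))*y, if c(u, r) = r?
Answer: 686/5 ≈ 137.20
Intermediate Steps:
y = 49/5 (y = 7 + (7 + 7)/5 = 7 + (1/5)*14 = 7 + 14/5 = 49/5 ≈ 9.8000)
(10 + c(-4, 4))*y = (10 + 4)*(49/5) = 14*(49/5) = 686/5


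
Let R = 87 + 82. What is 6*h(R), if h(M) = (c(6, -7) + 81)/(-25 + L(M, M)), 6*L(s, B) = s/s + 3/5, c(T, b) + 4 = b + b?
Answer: -810/53 ≈ -15.283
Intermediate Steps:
c(T, b) = -4 + 2*b (c(T, b) = -4 + (b + b) = -4 + 2*b)
R = 169
L(s, B) = 4/15 (L(s, B) = (s/s + 3/5)/6 = (1 + 3*(⅕))/6 = (1 + ⅗)/6 = (⅙)*(8/5) = 4/15)
h(M) = -135/53 (h(M) = ((-4 + 2*(-7)) + 81)/(-25 + 4/15) = ((-4 - 14) + 81)/(-371/15) = (-18 + 81)*(-15/371) = 63*(-15/371) = -135/53)
6*h(R) = 6*(-135/53) = -810/53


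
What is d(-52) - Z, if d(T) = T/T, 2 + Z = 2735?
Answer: -2732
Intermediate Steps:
Z = 2733 (Z = -2 + 2735 = 2733)
d(T) = 1
d(-52) - Z = 1 - 1*2733 = 1 - 2733 = -2732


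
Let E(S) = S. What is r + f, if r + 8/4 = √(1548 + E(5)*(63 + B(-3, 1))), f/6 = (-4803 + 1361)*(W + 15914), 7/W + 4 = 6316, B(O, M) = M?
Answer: -172873031227/526 + 2*√467 ≈ -3.2866e+8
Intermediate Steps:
W = 7/6312 (W = 7/(-4 + 6316) = 7/6312 ≈ 0.0011090)
f = -172873030175/526 (f = 6*((-4803 + 1361)*(7/6312 + 15914)) = 6*(-3442*100449175/6312) = 6*(-172873030175/3156) = -172873030175/526 ≈ -3.2866e+8)
r = -2 + 2*√467 (r = -2 + √(1548 + 5*(63 + 1)) = -2 + √(1548 + 5*64) = -2 + √(1548 + 320) = -2 + √1868 = -2 + 2*√467 ≈ 41.220)
r + f = (-2 + 2*√467) - 172873030175/526 = -172873031227/526 + 2*√467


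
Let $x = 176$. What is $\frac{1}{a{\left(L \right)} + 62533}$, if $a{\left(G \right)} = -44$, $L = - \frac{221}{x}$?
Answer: $\frac{1}{62489} \approx 1.6003 \cdot 10^{-5}$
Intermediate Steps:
$L = - \frac{221}{176} \approx -1.2557$
$\frac{1}{a{\left(L \right)} + 62533} = \frac{1}{-44 + 62533} = \frac{1}{62489}$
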